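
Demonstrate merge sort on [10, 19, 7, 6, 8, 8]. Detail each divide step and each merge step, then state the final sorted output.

Merge sort trace:

Split: [10, 19, 7, 6, 8, 8] -> [10, 19, 7] and [6, 8, 8]
  Split: [10, 19, 7] -> [10] and [19, 7]
    Split: [19, 7] -> [19] and [7]
    Merge: [19] + [7] -> [7, 19]
  Merge: [10] + [7, 19] -> [7, 10, 19]
  Split: [6, 8, 8] -> [6] and [8, 8]
    Split: [8, 8] -> [8] and [8]
    Merge: [8] + [8] -> [8, 8]
  Merge: [6] + [8, 8] -> [6, 8, 8]
Merge: [7, 10, 19] + [6, 8, 8] -> [6, 7, 8, 8, 10, 19]

Final sorted array: [6, 7, 8, 8, 10, 19]

The merge sort proceeds by recursively splitting the array and merging sorted halves.
After all merges, the sorted array is [6, 7, 8, 8, 10, 19].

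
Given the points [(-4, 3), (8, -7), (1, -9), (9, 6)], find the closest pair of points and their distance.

Computing all pairwise distances among 4 points:

d((-4, 3), (8, -7)) = 15.6205
d((-4, 3), (1, -9)) = 13.0
d((-4, 3), (9, 6)) = 13.3417
d((8, -7), (1, -9)) = 7.2801 <-- minimum
d((8, -7), (9, 6)) = 13.0384
d((1, -9), (9, 6)) = 17.0

Closest pair: (8, -7) and (1, -9) with distance 7.2801

The closest pair is (8, -7) and (1, -9) with Euclidean distance 7.2801. For 4 points, brute-force pairwise comparison is shown above. For large n, the divide-and-conquer algorithm (sort by x, recurse on halves, check the dividing strip) achieves O(n log n).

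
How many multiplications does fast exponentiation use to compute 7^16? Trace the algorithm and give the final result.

Computing 7^16 by squaring (build up from 7^1; each line after the first costs one multiplication):

7^1 = 7
7^2 = (7^1)^2 = 7^2 = 49
7^4 = (7^2)^2 = 49^2 = 2401
7^8 = (7^4)^2 = 2401^2 = 5764801
7^16 = (7^8)^2 = 5764801^2 = 33232930569601

Result: 33232930569601
Multiplications needed: 4 (4 lines after 7^1)

7^16 = 33232930569601. Using exponentiation by squaring, this requires 4 multiplications. The key idea: if the exponent is even, square the half-power; if odd, multiply by the base once.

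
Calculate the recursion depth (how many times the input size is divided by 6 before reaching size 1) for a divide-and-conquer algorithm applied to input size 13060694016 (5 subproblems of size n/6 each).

For divide and conquer with division factor 6:

Problem sizes at each level:
Level 0: 13060694016
Level 1: 2176782336
Level 2: 362797056
Level 3: 60466176
Level 4: 10077696
Level 5: 1679616
Level 6: 279936
Level 7: 46656
Level 8: 7776
Level 9: 1296
Level 10: 216
Level 11: 36
Level 12: 6
Level 13: 1

The root is level 0 and the size-1 base case is level 13 (the tree spans levels 0 through 13, i.e. 14 levels counting the root), so the depth is the number of divisions: log_6(13060694016) = 13

The recursion tree depth is log_6(13060694016) = 13. At each level, the problem size is divided by 6, so it takes 13 divisions to reduce to a base case of size 1. The algorithm makes 5 recursive calls at each level.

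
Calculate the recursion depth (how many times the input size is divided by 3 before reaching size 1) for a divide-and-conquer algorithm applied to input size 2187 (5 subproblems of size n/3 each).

For divide and conquer with division factor 3:

Problem sizes at each level:
Level 0: 2187
Level 1: 729
Level 2: 243
Level 3: 81
Level 4: 27
Level 5: 9
Level 6: 3
Level 7: 1

The root is level 0 and the size-1 base case is level 7 (the tree spans levels 0 through 7, i.e. 8 levels counting the root), so the depth is the number of divisions: log_3(2187) = 7

The recursion tree depth is log_3(2187) = 7. At each level, the problem size is divided by 3, so it takes 7 divisions to reduce to a base case of size 1. The algorithm makes 5 recursive calls at each level.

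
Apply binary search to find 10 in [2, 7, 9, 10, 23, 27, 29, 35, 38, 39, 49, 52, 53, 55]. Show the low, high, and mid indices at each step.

Binary search for 10 in [2, 7, 9, 10, 23, 27, 29, 35, 38, 39, 49, 52, 53, 55]:

lo=0, hi=13, mid=6, arr[mid]=29 -> 29 > 10, search left half
lo=0, hi=5, mid=2, arr[mid]=9 -> 9 < 10, search right half
lo=3, hi=5, mid=4, arr[mid]=23 -> 23 > 10, search left half
lo=3, hi=3, mid=3, arr[mid]=10 -> Found target at index 3!

Binary search finds 10 at index 3 after 4 comparisons. The search repeatedly halves the search space by comparing with the middle element.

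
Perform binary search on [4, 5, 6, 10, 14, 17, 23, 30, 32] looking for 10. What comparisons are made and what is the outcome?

Binary search for 10 in [4, 5, 6, 10, 14, 17, 23, 30, 32]:

lo=0, hi=8, mid=4, arr[mid]=14 -> 14 > 10, search left half
lo=0, hi=3, mid=1, arr[mid]=5 -> 5 < 10, search right half
lo=2, hi=3, mid=2, arr[mid]=6 -> 6 < 10, search right half
lo=3, hi=3, mid=3, arr[mid]=10 -> Found target at index 3!

Binary search finds 10 at index 3 after 4 comparisons. The search repeatedly halves the search space by comparing with the middle element.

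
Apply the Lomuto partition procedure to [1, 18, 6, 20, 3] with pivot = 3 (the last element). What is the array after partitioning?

Lomuto partition with pivot = 3:

Initial array: [1, 18, 6, 20, 3]

arr[0]=1 <= 3: swap with position 0, array becomes [1, 18, 6, 20, 3]
arr[1]=18 > 3: no swap
arr[2]=6 > 3: no swap
arr[3]=20 > 3: no swap

Place pivot at position 1: [1, 3, 6, 20, 18]
Pivot position: 1

After partitioning with pivot 3, the array becomes [1, 3, 6, 20, 18]. The pivot is placed at index 1. All elements to the left of the pivot are <= 3, and all elements to the right are > 3.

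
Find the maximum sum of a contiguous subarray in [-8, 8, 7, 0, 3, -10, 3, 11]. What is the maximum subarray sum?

Using Kadane's algorithm on [-8, 8, 7, 0, 3, -10, 3, 11]:

Scanning through the array:
Position 1 (value 8): max_ending_here = 8, max_so_far = 8
Position 2 (value 7): max_ending_here = 15, max_so_far = 15
Position 3 (value 0): max_ending_here = 15, max_so_far = 15
Position 4 (value 3): max_ending_here = 18, max_so_far = 18
Position 5 (value -10): max_ending_here = 8, max_so_far = 18
Position 6 (value 3): max_ending_here = 11, max_so_far = 18
Position 7 (value 11): max_ending_here = 22, max_so_far = 22

Maximum subarray: [8, 7, 0, 3, -10, 3, 11]
Maximum sum: 22

The maximum subarray is [8, 7, 0, 3, -10, 3, 11] with sum 22. This subarray runs from index 1 to index 7.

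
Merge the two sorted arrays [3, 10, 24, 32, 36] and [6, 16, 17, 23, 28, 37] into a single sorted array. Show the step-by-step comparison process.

Merging process:

Compare 3 vs 6: take 3 from left. Merged: [3]
Compare 10 vs 6: take 6 from right. Merged: [3, 6]
Compare 10 vs 16: take 10 from left. Merged: [3, 6, 10]
Compare 24 vs 16: take 16 from right. Merged: [3, 6, 10, 16]
Compare 24 vs 17: take 17 from right. Merged: [3, 6, 10, 16, 17]
Compare 24 vs 23: take 23 from right. Merged: [3, 6, 10, 16, 17, 23]
Compare 24 vs 28: take 24 from left. Merged: [3, 6, 10, 16, 17, 23, 24]
Compare 32 vs 28: take 28 from right. Merged: [3, 6, 10, 16, 17, 23, 24, 28]
Compare 32 vs 37: take 32 from left. Merged: [3, 6, 10, 16, 17, 23, 24, 28, 32]
Compare 36 vs 37: take 36 from left. Merged: [3, 6, 10, 16, 17, 23, 24, 28, 32, 36]
Append remaining from right: [37]. Merged: [3, 6, 10, 16, 17, 23, 24, 28, 32, 36, 37]

Final merged array: [3, 6, 10, 16, 17, 23, 24, 28, 32, 36, 37]
Total comparisons: 10

The merged array is [3, 6, 10, 16, 17, 23, 24, 28, 32, 36, 37], requiring 10 comparisons. The merge step runs in O(n) time where n is the total number of elements.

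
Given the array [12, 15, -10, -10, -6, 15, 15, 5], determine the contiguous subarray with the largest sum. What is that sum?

Using Kadane's algorithm on [12, 15, -10, -10, -6, 15, 15, 5]:

Scanning through the array:
Position 1 (value 15): max_ending_here = 27, max_so_far = 27
Position 2 (value -10): max_ending_here = 17, max_so_far = 27
Position 3 (value -10): max_ending_here = 7, max_so_far = 27
Position 4 (value -6): max_ending_here = 1, max_so_far = 27
Position 5 (value 15): max_ending_here = 16, max_so_far = 27
Position 6 (value 15): max_ending_here = 31, max_so_far = 31
Position 7 (value 5): max_ending_here = 36, max_so_far = 36

Maximum subarray: [12, 15, -10, -10, -6, 15, 15, 5]
Maximum sum: 36

The maximum subarray is [12, 15, -10, -10, -6, 15, 15, 5] with sum 36. This subarray runs from index 0 to index 7.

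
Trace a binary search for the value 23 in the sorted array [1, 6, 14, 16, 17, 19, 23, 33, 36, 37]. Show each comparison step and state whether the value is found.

Binary search for 23 in [1, 6, 14, 16, 17, 19, 23, 33, 36, 37]:

lo=0, hi=9, mid=4, arr[mid]=17 -> 17 < 23, search right half
lo=5, hi=9, mid=7, arr[mid]=33 -> 33 > 23, search left half
lo=5, hi=6, mid=5, arr[mid]=19 -> 19 < 23, search right half
lo=6, hi=6, mid=6, arr[mid]=23 -> Found target at index 6!

Binary search finds 23 at index 6 after 4 comparisons. The search repeatedly halves the search space by comparing with the middle element.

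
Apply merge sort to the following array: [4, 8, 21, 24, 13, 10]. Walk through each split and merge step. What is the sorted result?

Merge sort trace:

Split: [4, 8, 21, 24, 13, 10] -> [4, 8, 21] and [24, 13, 10]
  Split: [4, 8, 21] -> [4] and [8, 21]
    Split: [8, 21] -> [8] and [21]
    Merge: [8] + [21] -> [8, 21]
  Merge: [4] + [8, 21] -> [4, 8, 21]
  Split: [24, 13, 10] -> [24] and [13, 10]
    Split: [13, 10] -> [13] and [10]
    Merge: [13] + [10] -> [10, 13]
  Merge: [24] + [10, 13] -> [10, 13, 24]
Merge: [4, 8, 21] + [10, 13, 24] -> [4, 8, 10, 13, 21, 24]

Final sorted array: [4, 8, 10, 13, 21, 24]

The merge sort proceeds by recursively splitting the array and merging sorted halves.
After all merges, the sorted array is [4, 8, 10, 13, 21, 24].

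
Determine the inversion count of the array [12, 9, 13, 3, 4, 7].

Finding inversions in [12, 9, 13, 3, 4, 7]:

(0, 1): arr[0]=12 > arr[1]=9
(0, 3): arr[0]=12 > arr[3]=3
(0, 4): arr[0]=12 > arr[4]=4
(0, 5): arr[0]=12 > arr[5]=7
(1, 3): arr[1]=9 > arr[3]=3
(1, 4): arr[1]=9 > arr[4]=4
(1, 5): arr[1]=9 > arr[5]=7
(2, 3): arr[2]=13 > arr[3]=3
(2, 4): arr[2]=13 > arr[4]=4
(2, 5): arr[2]=13 > arr[5]=7

Total inversions: 10

The array has 10 inversion(s): (0,1), (0,3), (0,4), (0,5), (1,3), (1,4), (1,5), (2,3), (2,4), (2,5). Each pair (i,j) satisfies i < j and arr[i] > arr[j].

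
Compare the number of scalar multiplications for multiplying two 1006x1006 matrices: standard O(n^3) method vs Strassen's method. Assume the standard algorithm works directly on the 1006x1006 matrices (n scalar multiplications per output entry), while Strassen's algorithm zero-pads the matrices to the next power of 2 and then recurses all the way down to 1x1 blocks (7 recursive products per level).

Matrix multiplication for 1006x1006 matrices:

Strassen's algorithm requires power-of-2 dimensions. Pad 1006x1006 to 1024x1024 (next power of 2).

Standard algorithm: 1006^3 = 1018108216 multiplications
Strassen's algorithm: 7^(log2(1024)) = 7^10 = 282475249 multiplications
Savings: 1018108216 - 282475249 = 735632967 multiplications

Standard: 1018108216 multiplications (1006^3). Strassen: 282475249 multiplications (7^10, after padding to 1024x1024). Strassen reduces 8 recursive multiplications to 7 at each level.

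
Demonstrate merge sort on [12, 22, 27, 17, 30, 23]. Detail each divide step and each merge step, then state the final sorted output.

Merge sort trace:

Split: [12, 22, 27, 17, 30, 23] -> [12, 22, 27] and [17, 30, 23]
  Split: [12, 22, 27] -> [12] and [22, 27]
    Split: [22, 27] -> [22] and [27]
    Merge: [22] + [27] -> [22, 27]
  Merge: [12] + [22, 27] -> [12, 22, 27]
  Split: [17, 30, 23] -> [17] and [30, 23]
    Split: [30, 23] -> [30] and [23]
    Merge: [30] + [23] -> [23, 30]
  Merge: [17] + [23, 30] -> [17, 23, 30]
Merge: [12, 22, 27] + [17, 23, 30] -> [12, 17, 22, 23, 27, 30]

Final sorted array: [12, 17, 22, 23, 27, 30]

The merge sort proceeds by recursively splitting the array and merging sorted halves.
After all merges, the sorted array is [12, 17, 22, 23, 27, 30].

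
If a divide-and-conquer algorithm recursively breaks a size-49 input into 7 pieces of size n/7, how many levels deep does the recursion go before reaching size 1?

For divide and conquer with division factor 7:

Problem sizes at each level:
Level 0: 49
Level 1: 7
Level 2: 1

The root is level 0 and the size-1 base case is level 2 (the tree spans levels 0 through 2, i.e. 3 levels counting the root), so the depth is the number of divisions: log_7(49) = 2

The recursion tree depth is log_7(49) = 2. At each level, the problem size is divided by 7, so it takes 2 divisions to reduce to a base case of size 1. The algorithm makes 7 recursive calls at each level.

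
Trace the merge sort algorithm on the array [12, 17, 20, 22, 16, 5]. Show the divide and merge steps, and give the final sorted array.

Merge sort trace:

Split: [12, 17, 20, 22, 16, 5] -> [12, 17, 20] and [22, 16, 5]
  Split: [12, 17, 20] -> [12] and [17, 20]
    Split: [17, 20] -> [17] and [20]
    Merge: [17] + [20] -> [17, 20]
  Merge: [12] + [17, 20] -> [12, 17, 20]
  Split: [22, 16, 5] -> [22] and [16, 5]
    Split: [16, 5] -> [16] and [5]
    Merge: [16] + [5] -> [5, 16]
  Merge: [22] + [5, 16] -> [5, 16, 22]
Merge: [12, 17, 20] + [5, 16, 22] -> [5, 12, 16, 17, 20, 22]

Final sorted array: [5, 12, 16, 17, 20, 22]

The merge sort proceeds by recursively splitting the array and merging sorted halves.
After all merges, the sorted array is [5, 12, 16, 17, 20, 22].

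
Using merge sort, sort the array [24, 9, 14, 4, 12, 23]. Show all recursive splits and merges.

Merge sort trace:

Split: [24, 9, 14, 4, 12, 23] -> [24, 9, 14] and [4, 12, 23]
  Split: [24, 9, 14] -> [24] and [9, 14]
    Split: [9, 14] -> [9] and [14]
    Merge: [9] + [14] -> [9, 14]
  Merge: [24] + [9, 14] -> [9, 14, 24]
  Split: [4, 12, 23] -> [4] and [12, 23]
    Split: [12, 23] -> [12] and [23]
    Merge: [12] + [23] -> [12, 23]
  Merge: [4] + [12, 23] -> [4, 12, 23]
Merge: [9, 14, 24] + [4, 12, 23] -> [4, 9, 12, 14, 23, 24]

Final sorted array: [4, 9, 12, 14, 23, 24]

The merge sort proceeds by recursively splitting the array and merging sorted halves.
After all merges, the sorted array is [4, 9, 12, 14, 23, 24].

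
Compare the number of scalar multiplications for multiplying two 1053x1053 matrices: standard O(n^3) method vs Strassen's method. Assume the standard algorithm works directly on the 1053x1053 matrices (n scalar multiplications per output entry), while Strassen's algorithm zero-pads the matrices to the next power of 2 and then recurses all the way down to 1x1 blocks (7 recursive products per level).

Matrix multiplication for 1053x1053 matrices:

Strassen's algorithm requires power-of-2 dimensions. Pad 1053x1053 to 2048x2048 (next power of 2).

Standard algorithm: 1053^3 = 1167575877 multiplications
Strassen's algorithm: 7^(log2(2048)) = 7^11 = 1977326743 multiplications
Difference: 1167575877 - 1977326743 = -809750866 (Strassen uses MORE here due to padding overhead — for small or just-over-power-of-2 n, padding can outweigh the per-level savings)

Standard: 1167575877 multiplications (1053^3). Strassen: 1977326743 multiplications (7^11, after padding to 2048x2048). Strassen reduces 8 recursive multiplications to 7 at each level.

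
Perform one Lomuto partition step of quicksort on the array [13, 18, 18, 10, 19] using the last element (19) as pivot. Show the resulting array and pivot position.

Lomuto partition with pivot = 19:

Initial array: [13, 18, 18, 10, 19]

arr[0]=13 <= 19: swap with position 0, array becomes [13, 18, 18, 10, 19]
arr[1]=18 <= 19: swap with position 1, array becomes [13, 18, 18, 10, 19]
arr[2]=18 <= 19: swap with position 2, array becomes [13, 18, 18, 10, 19]
arr[3]=10 <= 19: swap with position 3, array becomes [13, 18, 18, 10, 19]

Place pivot at position 4: [13, 18, 18, 10, 19]
Pivot position: 4

After partitioning with pivot 19, the array becomes [13, 18, 18, 10, 19]. The pivot is placed at index 4. All elements to the left of the pivot are <= 19, and all elements to the right are > 19.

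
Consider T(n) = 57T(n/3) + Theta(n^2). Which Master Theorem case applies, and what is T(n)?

Master Theorem for T(n) = 57T(n/3) + O(n^2):

a = 57, b = 3, c = 2
log_b(a) = log_3(57) = 3.6801

Case 1: c = 2 < log_3(57) = 3.6801
T(n) = O(n^(log_3 57))

For T(n) = 57T(n/3) + O(n^2): log_3(57) = 3.6801. This is Case 1 of the Master Theorem (c < log_b(a), work dominated by leaves), giving O(n^(log_3 57)).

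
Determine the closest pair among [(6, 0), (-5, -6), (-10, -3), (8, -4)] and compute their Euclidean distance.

Computing all pairwise distances among 4 points:

d((6, 0), (-5, -6)) = 12.53
d((6, 0), (-10, -3)) = 16.2788
d((6, 0), (8, -4)) = 4.4721 <-- minimum
d((-5, -6), (-10, -3)) = 5.831
d((-5, -6), (8, -4)) = 13.1529
d((-10, -3), (8, -4)) = 18.0278

Closest pair: (6, 0) and (8, -4) with distance 4.4721

The closest pair is (6, 0) and (8, -4) with Euclidean distance 4.4721. For 4 points, brute-force pairwise comparison is shown above. For large n, the divide-and-conquer algorithm (sort by x, recurse on halves, check the dividing strip) achieves O(n log n).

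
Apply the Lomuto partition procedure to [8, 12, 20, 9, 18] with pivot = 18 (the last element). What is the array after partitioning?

Lomuto partition with pivot = 18:

Initial array: [8, 12, 20, 9, 18]

arr[0]=8 <= 18: swap with position 0, array becomes [8, 12, 20, 9, 18]
arr[1]=12 <= 18: swap with position 1, array becomes [8, 12, 20, 9, 18]
arr[2]=20 > 18: no swap
arr[3]=9 <= 18: swap with position 2, array becomes [8, 12, 9, 20, 18]

Place pivot at position 3: [8, 12, 9, 18, 20]
Pivot position: 3

After partitioning with pivot 18, the array becomes [8, 12, 9, 18, 20]. The pivot is placed at index 3. All elements to the left of the pivot are <= 18, and all elements to the right are > 18.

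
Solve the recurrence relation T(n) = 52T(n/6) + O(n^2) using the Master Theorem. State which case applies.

Master Theorem for T(n) = 52T(n/6) + O(n^2):

a = 52, b = 6, c = 2
log_b(a) = log_6(52) = 2.2052

Case 1: c = 2 < log_6(52) = 2.2052
T(n) = O(n^(log_6 52))

For T(n) = 52T(n/6) + O(n^2): log_6(52) = 2.2052. This is Case 1 of the Master Theorem (c < log_b(a), work dominated by leaves), giving O(n^(log_6 52)).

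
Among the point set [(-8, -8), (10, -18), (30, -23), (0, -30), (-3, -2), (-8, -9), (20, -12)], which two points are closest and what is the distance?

Computing all pairwise distances among 7 points:

d((-8, -8), (10, -18)) = 20.5913
d((-8, -8), (30, -23)) = 40.8534
d((-8, -8), (0, -30)) = 23.4094
d((-8, -8), (-3, -2)) = 7.8102
d((-8, -8), (-8, -9)) = 1.0 <-- minimum
d((-8, -8), (20, -12)) = 28.2843
d((10, -18), (30, -23)) = 20.6155
d((10, -18), (0, -30)) = 15.6205
d((10, -18), (-3, -2)) = 20.6155
d((10, -18), (-8, -9)) = 20.1246
d((10, -18), (20, -12)) = 11.6619
d((30, -23), (0, -30)) = 30.8058
d((30, -23), (-3, -2)) = 39.1152
d((30, -23), (-8, -9)) = 40.4969
d((30, -23), (20, -12)) = 14.8661
d((0, -30), (-3, -2)) = 28.1603
d((0, -30), (-8, -9)) = 22.4722
d((0, -30), (20, -12)) = 26.9072
d((-3, -2), (-8, -9)) = 8.6023
d((-3, -2), (20, -12)) = 25.0799
d((-8, -9), (20, -12)) = 28.1603

Closest pair: (-8, -8) and (-8, -9) with distance 1.0

The closest pair is (-8, -8) and (-8, -9) with Euclidean distance 1.0. For 7 points, brute-force pairwise comparison is shown above. For large n, the divide-and-conquer algorithm (sort by x, recurse on halves, check the dividing strip) achieves O(n log n).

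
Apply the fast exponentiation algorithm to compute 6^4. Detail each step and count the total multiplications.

Computing 6^4 by squaring (build up from 6^1; each line after the first costs one multiplication):

6^1 = 6
6^2 = (6^1)^2 = 6^2 = 36
6^4 = (6^2)^2 = 36^2 = 1296

Result: 1296
Multiplications needed: 2 (2 lines after 6^1)

6^4 = 1296. Using exponentiation by squaring, this requires 2 multiplications. The key idea: if the exponent is even, square the half-power; if odd, multiply by the base once.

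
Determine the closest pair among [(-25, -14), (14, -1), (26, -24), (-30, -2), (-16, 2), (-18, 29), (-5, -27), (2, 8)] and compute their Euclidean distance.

Computing all pairwise distances among 8 points:

d((-25, -14), (14, -1)) = 41.1096
d((-25, -14), (26, -24)) = 51.9711
d((-25, -14), (-30, -2)) = 13.0 <-- minimum
d((-25, -14), (-16, 2)) = 18.3576
d((-25, -14), (-18, 29)) = 43.566
d((-25, -14), (-5, -27)) = 23.8537
d((-25, -14), (2, 8)) = 34.8281
d((14, -1), (26, -24)) = 25.9422
d((14, -1), (-30, -2)) = 44.0114
d((14, -1), (-16, 2)) = 30.1496
d((14, -1), (-18, 29)) = 43.8634
d((14, -1), (-5, -27)) = 32.2025
d((14, -1), (2, 8)) = 15.0
d((26, -24), (-30, -2)) = 60.1664
d((26, -24), (-16, 2)) = 49.3964
d((26, -24), (-18, 29)) = 68.884
d((26, -24), (-5, -27)) = 31.1448
d((26, -24), (2, 8)) = 40.0
d((-30, -2), (-16, 2)) = 14.5602
d((-30, -2), (-18, 29)) = 33.2415
d((-30, -2), (-5, -27)) = 35.3553
d((-30, -2), (2, 8)) = 33.5261
d((-16, 2), (-18, 29)) = 27.074
d((-16, 2), (-5, -27)) = 31.0161
d((-16, 2), (2, 8)) = 18.9737
d((-18, 29), (-5, -27)) = 57.4891
d((-18, 29), (2, 8)) = 29.0
d((-5, -27), (2, 8)) = 35.6931

Closest pair: (-25, -14) and (-30, -2) with distance 13.0

The closest pair is (-25, -14) and (-30, -2) with Euclidean distance 13.0. For 8 points, brute-force pairwise comparison is shown above. For large n, the divide-and-conquer algorithm (sort by x, recurse on halves, check the dividing strip) achieves O(n log n).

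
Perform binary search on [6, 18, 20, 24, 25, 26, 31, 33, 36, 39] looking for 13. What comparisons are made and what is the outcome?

Binary search for 13 in [6, 18, 20, 24, 25, 26, 31, 33, 36, 39]:

lo=0, hi=9, mid=4, arr[mid]=25 -> 25 > 13, search left half
lo=0, hi=3, mid=1, arr[mid]=18 -> 18 > 13, search left half
lo=0, hi=0, mid=0, arr[mid]=6 -> 6 < 13, search right half
lo=1 > hi=0, target 13 not found

Binary search determines that 13 is not in the array after 3 comparisons. The search space was exhausted without finding the target.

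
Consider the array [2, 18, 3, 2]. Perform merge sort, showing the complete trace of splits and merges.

Merge sort trace:

Split: [2, 18, 3, 2] -> [2, 18] and [3, 2]
  Split: [2, 18] -> [2] and [18]
  Merge: [2] + [18] -> [2, 18]
  Split: [3, 2] -> [3] and [2]
  Merge: [3] + [2] -> [2, 3]
Merge: [2, 18] + [2, 3] -> [2, 2, 3, 18]

Final sorted array: [2, 2, 3, 18]

The merge sort proceeds by recursively splitting the array and merging sorted halves.
After all merges, the sorted array is [2, 2, 3, 18].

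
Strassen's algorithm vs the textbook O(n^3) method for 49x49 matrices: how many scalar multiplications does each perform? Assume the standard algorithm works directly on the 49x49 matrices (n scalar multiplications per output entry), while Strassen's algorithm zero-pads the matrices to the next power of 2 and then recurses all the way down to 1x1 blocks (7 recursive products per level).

Matrix multiplication for 49x49 matrices:

Strassen's algorithm requires power-of-2 dimensions. Pad 49x49 to 64x64 (next power of 2).

Standard algorithm: 49^3 = 117649 multiplications
Strassen's algorithm: 7^(log2(64)) = 7^6 = 117649 multiplications
Savings: 117649 - 117649 = 0 multiplications

Standard: 117649 multiplications (49^3). Strassen: 117649 multiplications (7^6, after padding to 64x64). Strassen reduces 8 recursive multiplications to 7 at each level.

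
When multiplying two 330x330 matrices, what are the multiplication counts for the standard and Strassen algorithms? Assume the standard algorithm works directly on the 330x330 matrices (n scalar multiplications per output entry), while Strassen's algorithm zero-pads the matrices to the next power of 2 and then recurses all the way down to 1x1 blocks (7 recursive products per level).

Matrix multiplication for 330x330 matrices:

Strassen's algorithm requires power-of-2 dimensions. Pad 330x330 to 512x512 (next power of 2).

Standard algorithm: 330^3 = 35937000 multiplications
Strassen's algorithm: 7^(log2(512)) = 7^9 = 40353607 multiplications
Difference: 35937000 - 40353607 = -4416607 (Strassen uses MORE here due to padding overhead — for small or just-over-power-of-2 n, padding can outweigh the per-level savings)

Standard: 35937000 multiplications (330^3). Strassen: 40353607 multiplications (7^9, after padding to 512x512). Strassen reduces 8 recursive multiplications to 7 at each level.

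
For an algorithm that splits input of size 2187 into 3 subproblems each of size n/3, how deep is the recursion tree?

For divide and conquer with division factor 3:

Problem sizes at each level:
Level 0: 2187
Level 1: 729
Level 2: 243
Level 3: 81
Level 4: 27
Level 5: 9
Level 6: 3
Level 7: 1

The root is level 0 and the size-1 base case is level 7 (the tree spans levels 0 through 7, i.e. 8 levels counting the root), so the depth is the number of divisions: log_3(2187) = 7

The recursion tree depth is log_3(2187) = 7. At each level, the problem size is divided by 3, so it takes 7 divisions to reduce to a base case of size 1. The algorithm makes 3 recursive calls at each level.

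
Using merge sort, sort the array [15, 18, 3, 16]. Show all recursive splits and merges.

Merge sort trace:

Split: [15, 18, 3, 16] -> [15, 18] and [3, 16]
  Split: [15, 18] -> [15] and [18]
  Merge: [15] + [18] -> [15, 18]
  Split: [3, 16] -> [3] and [16]
  Merge: [3] + [16] -> [3, 16]
Merge: [15, 18] + [3, 16] -> [3, 15, 16, 18]

Final sorted array: [3, 15, 16, 18]

The merge sort proceeds by recursively splitting the array and merging sorted halves.
After all merges, the sorted array is [3, 15, 16, 18].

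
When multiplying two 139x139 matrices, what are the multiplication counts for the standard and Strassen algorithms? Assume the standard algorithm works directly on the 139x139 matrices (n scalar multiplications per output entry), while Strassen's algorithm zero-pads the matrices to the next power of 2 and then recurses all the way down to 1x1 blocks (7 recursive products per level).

Matrix multiplication for 139x139 matrices:

Strassen's algorithm requires power-of-2 dimensions. Pad 139x139 to 256x256 (next power of 2).

Standard algorithm: 139^3 = 2685619 multiplications
Strassen's algorithm: 7^(log2(256)) = 7^8 = 5764801 multiplications
Difference: 2685619 - 5764801 = -3079182 (Strassen uses MORE here due to padding overhead — for small or just-over-power-of-2 n, padding can outweigh the per-level savings)

Standard: 2685619 multiplications (139^3). Strassen: 5764801 multiplications (7^8, after padding to 256x256). Strassen reduces 8 recursive multiplications to 7 at each level.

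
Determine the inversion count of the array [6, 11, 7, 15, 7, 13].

Finding inversions in [6, 11, 7, 15, 7, 13]:

(1, 2): arr[1]=11 > arr[2]=7
(1, 4): arr[1]=11 > arr[4]=7
(3, 4): arr[3]=15 > arr[4]=7
(3, 5): arr[3]=15 > arr[5]=13

Total inversions: 4

The array has 4 inversion(s): (1,2), (1,4), (3,4), (3,5). Each pair (i,j) satisfies i < j and arr[i] > arr[j].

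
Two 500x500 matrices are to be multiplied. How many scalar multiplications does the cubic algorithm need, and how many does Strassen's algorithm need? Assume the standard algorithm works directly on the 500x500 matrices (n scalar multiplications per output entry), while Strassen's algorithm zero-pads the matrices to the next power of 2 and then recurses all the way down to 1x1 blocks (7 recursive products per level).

Matrix multiplication for 500x500 matrices:

Strassen's algorithm requires power-of-2 dimensions. Pad 500x500 to 512x512 (next power of 2).

Standard algorithm: 500^3 = 125000000 multiplications
Strassen's algorithm: 7^(log2(512)) = 7^9 = 40353607 multiplications
Savings: 125000000 - 40353607 = 84646393 multiplications

Standard: 125000000 multiplications (500^3). Strassen: 40353607 multiplications (7^9, after padding to 512x512). Strassen reduces 8 recursive multiplications to 7 at each level.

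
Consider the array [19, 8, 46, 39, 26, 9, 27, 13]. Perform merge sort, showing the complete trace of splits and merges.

Merge sort trace:

Split: [19, 8, 46, 39, 26, 9, 27, 13] -> [19, 8, 46, 39] and [26, 9, 27, 13]
  Split: [19, 8, 46, 39] -> [19, 8] and [46, 39]
    Split: [19, 8] -> [19] and [8]
    Merge: [19] + [8] -> [8, 19]
    Split: [46, 39] -> [46] and [39]
    Merge: [46] + [39] -> [39, 46]
  Merge: [8, 19] + [39, 46] -> [8, 19, 39, 46]
  Split: [26, 9, 27, 13] -> [26, 9] and [27, 13]
    Split: [26, 9] -> [26] and [9]
    Merge: [26] + [9] -> [9, 26]
    Split: [27, 13] -> [27] and [13]
    Merge: [27] + [13] -> [13, 27]
  Merge: [9, 26] + [13, 27] -> [9, 13, 26, 27]
Merge: [8, 19, 39, 46] + [9, 13, 26, 27] -> [8, 9, 13, 19, 26, 27, 39, 46]

Final sorted array: [8, 9, 13, 19, 26, 27, 39, 46]

The merge sort proceeds by recursively splitting the array and merging sorted halves.
After all merges, the sorted array is [8, 9, 13, 19, 26, 27, 39, 46].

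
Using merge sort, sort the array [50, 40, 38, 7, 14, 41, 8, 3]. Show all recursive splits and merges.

Merge sort trace:

Split: [50, 40, 38, 7, 14, 41, 8, 3] -> [50, 40, 38, 7] and [14, 41, 8, 3]
  Split: [50, 40, 38, 7] -> [50, 40] and [38, 7]
    Split: [50, 40] -> [50] and [40]
    Merge: [50] + [40] -> [40, 50]
    Split: [38, 7] -> [38] and [7]
    Merge: [38] + [7] -> [7, 38]
  Merge: [40, 50] + [7, 38] -> [7, 38, 40, 50]
  Split: [14, 41, 8, 3] -> [14, 41] and [8, 3]
    Split: [14, 41] -> [14] and [41]
    Merge: [14] + [41] -> [14, 41]
    Split: [8, 3] -> [8] and [3]
    Merge: [8] + [3] -> [3, 8]
  Merge: [14, 41] + [3, 8] -> [3, 8, 14, 41]
Merge: [7, 38, 40, 50] + [3, 8, 14, 41] -> [3, 7, 8, 14, 38, 40, 41, 50]

Final sorted array: [3, 7, 8, 14, 38, 40, 41, 50]

The merge sort proceeds by recursively splitting the array and merging sorted halves.
After all merges, the sorted array is [3, 7, 8, 14, 38, 40, 41, 50].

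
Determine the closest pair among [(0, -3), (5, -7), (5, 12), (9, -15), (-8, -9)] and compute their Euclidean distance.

Computing all pairwise distances among 5 points:

d((0, -3), (5, -7)) = 6.4031 <-- minimum
d((0, -3), (5, 12)) = 15.8114
d((0, -3), (9, -15)) = 15.0
d((0, -3), (-8, -9)) = 10.0
d((5, -7), (5, 12)) = 19.0
d((5, -7), (9, -15)) = 8.9443
d((5, -7), (-8, -9)) = 13.1529
d((5, 12), (9, -15)) = 27.2947
d((5, 12), (-8, -9)) = 24.6982
d((9, -15), (-8, -9)) = 18.0278

Closest pair: (0, -3) and (5, -7) with distance 6.4031

The closest pair is (0, -3) and (5, -7) with Euclidean distance 6.4031. For 5 points, brute-force pairwise comparison is shown above. For large n, the divide-and-conquer algorithm (sort by x, recurse on halves, check the dividing strip) achieves O(n log n).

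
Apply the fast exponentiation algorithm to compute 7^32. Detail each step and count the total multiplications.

Computing 7^32 by squaring (build up from 7^1; each line after the first costs one multiplication):

7^1 = 7
7^2 = (7^1)^2 = 7^2 = 49
7^4 = (7^2)^2 = 49^2 = 2401
7^8 = (7^4)^2 = 2401^2 = 5764801
7^16 = (7^8)^2 = 5764801^2 = 33232930569601
7^32 = (7^16)^2 = 33232930569601^2 = 1104427674243920646305299201

Result: 1104427674243920646305299201
Multiplications needed: 5 (5 lines after 7^1)

7^32 = 1104427674243920646305299201. Using exponentiation by squaring, this requires 5 multiplications. The key idea: if the exponent is even, square the half-power; if odd, multiply by the base once.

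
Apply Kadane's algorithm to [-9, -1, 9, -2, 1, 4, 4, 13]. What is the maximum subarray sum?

Using Kadane's algorithm on [-9, -1, 9, -2, 1, 4, 4, 13]:

Scanning through the array:
Position 1 (value -1): max_ending_here = -1, max_so_far = -1
Position 2 (value 9): max_ending_here = 9, max_so_far = 9
Position 3 (value -2): max_ending_here = 7, max_so_far = 9
Position 4 (value 1): max_ending_here = 8, max_so_far = 9
Position 5 (value 4): max_ending_here = 12, max_so_far = 12
Position 6 (value 4): max_ending_here = 16, max_so_far = 16
Position 7 (value 13): max_ending_here = 29, max_so_far = 29

Maximum subarray: [9, -2, 1, 4, 4, 13]
Maximum sum: 29

The maximum subarray is [9, -2, 1, 4, 4, 13] with sum 29. This subarray runs from index 2 to index 7.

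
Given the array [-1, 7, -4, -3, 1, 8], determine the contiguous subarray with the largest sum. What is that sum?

Using Kadane's algorithm on [-1, 7, -4, -3, 1, 8]:

Scanning through the array:
Position 1 (value 7): max_ending_here = 7, max_so_far = 7
Position 2 (value -4): max_ending_here = 3, max_so_far = 7
Position 3 (value -3): max_ending_here = 0, max_so_far = 7
Position 4 (value 1): max_ending_here = 1, max_so_far = 7
Position 5 (value 8): max_ending_here = 9, max_so_far = 9

Maximum subarray: [7, -4, -3, 1, 8]
Maximum sum: 9

The maximum subarray is [7, -4, -3, 1, 8] with sum 9. This subarray runs from index 1 to index 5.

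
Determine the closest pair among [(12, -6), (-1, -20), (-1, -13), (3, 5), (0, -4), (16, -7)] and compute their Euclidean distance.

Computing all pairwise distances among 6 points:

d((12, -6), (-1, -20)) = 19.105
d((12, -6), (-1, -13)) = 14.7648
d((12, -6), (3, 5)) = 14.2127
d((12, -6), (0, -4)) = 12.1655
d((12, -6), (16, -7)) = 4.1231 <-- minimum
d((-1, -20), (-1, -13)) = 7.0
d((-1, -20), (3, 5)) = 25.318
d((-1, -20), (0, -4)) = 16.0312
d((-1, -20), (16, -7)) = 21.4009
d((-1, -13), (3, 5)) = 18.4391
d((-1, -13), (0, -4)) = 9.0554
d((-1, -13), (16, -7)) = 18.0278
d((3, 5), (0, -4)) = 9.4868
d((3, 5), (16, -7)) = 17.6918
d((0, -4), (16, -7)) = 16.2788

Closest pair: (12, -6) and (16, -7) with distance 4.1231

The closest pair is (12, -6) and (16, -7) with Euclidean distance 4.1231. For 6 points, brute-force pairwise comparison is shown above. For large n, the divide-and-conquer algorithm (sort by x, recurse on halves, check the dividing strip) achieves O(n log n).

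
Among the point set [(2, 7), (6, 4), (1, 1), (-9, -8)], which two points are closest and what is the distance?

Computing all pairwise distances among 4 points:

d((2, 7), (6, 4)) = 5.0 <-- minimum
d((2, 7), (1, 1)) = 6.0828
d((2, 7), (-9, -8)) = 18.6011
d((6, 4), (1, 1)) = 5.831
d((6, 4), (-9, -8)) = 19.2094
d((1, 1), (-9, -8)) = 13.4536

Closest pair: (2, 7) and (6, 4) with distance 5.0

The closest pair is (2, 7) and (6, 4) with Euclidean distance 5.0. For 4 points, brute-force pairwise comparison is shown above. For large n, the divide-and-conquer algorithm (sort by x, recurse on halves, check the dividing strip) achieves O(n log n).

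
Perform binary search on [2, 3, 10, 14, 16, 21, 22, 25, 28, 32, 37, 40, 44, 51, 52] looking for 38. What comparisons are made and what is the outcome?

Binary search for 38 in [2, 3, 10, 14, 16, 21, 22, 25, 28, 32, 37, 40, 44, 51, 52]:

lo=0, hi=14, mid=7, arr[mid]=25 -> 25 < 38, search right half
lo=8, hi=14, mid=11, arr[mid]=40 -> 40 > 38, search left half
lo=8, hi=10, mid=9, arr[mid]=32 -> 32 < 38, search right half
lo=10, hi=10, mid=10, arr[mid]=37 -> 37 < 38, search right half
lo=11 > hi=10, target 38 not found

Binary search determines that 38 is not in the array after 4 comparisons. The search space was exhausted without finding the target.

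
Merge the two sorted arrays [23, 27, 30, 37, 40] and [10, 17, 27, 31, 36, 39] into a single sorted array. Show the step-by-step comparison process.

Merging process:

Compare 23 vs 10: take 10 from right. Merged: [10]
Compare 23 vs 17: take 17 from right. Merged: [10, 17]
Compare 23 vs 27: take 23 from left. Merged: [10, 17, 23]
Compare 27 vs 27: take 27 from left. Merged: [10, 17, 23, 27]
Compare 30 vs 27: take 27 from right. Merged: [10, 17, 23, 27, 27]
Compare 30 vs 31: take 30 from left. Merged: [10, 17, 23, 27, 27, 30]
Compare 37 vs 31: take 31 from right. Merged: [10, 17, 23, 27, 27, 30, 31]
Compare 37 vs 36: take 36 from right. Merged: [10, 17, 23, 27, 27, 30, 31, 36]
Compare 37 vs 39: take 37 from left. Merged: [10, 17, 23, 27, 27, 30, 31, 36, 37]
Compare 40 vs 39: take 39 from right. Merged: [10, 17, 23, 27, 27, 30, 31, 36, 37, 39]
Append remaining from left: [40]. Merged: [10, 17, 23, 27, 27, 30, 31, 36, 37, 39, 40]

Final merged array: [10, 17, 23, 27, 27, 30, 31, 36, 37, 39, 40]
Total comparisons: 10

The merged array is [10, 17, 23, 27, 27, 30, 31, 36, 37, 39, 40], requiring 10 comparisons. The merge step runs in O(n) time where n is the total number of elements.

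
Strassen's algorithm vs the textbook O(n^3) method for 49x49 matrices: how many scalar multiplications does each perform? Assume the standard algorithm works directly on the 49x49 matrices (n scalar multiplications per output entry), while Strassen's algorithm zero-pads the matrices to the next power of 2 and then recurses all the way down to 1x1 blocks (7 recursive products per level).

Matrix multiplication for 49x49 matrices:

Strassen's algorithm requires power-of-2 dimensions. Pad 49x49 to 64x64 (next power of 2).

Standard algorithm: 49^3 = 117649 multiplications
Strassen's algorithm: 7^(log2(64)) = 7^6 = 117649 multiplications
Savings: 117649 - 117649 = 0 multiplications

Standard: 117649 multiplications (49^3). Strassen: 117649 multiplications (7^6, after padding to 64x64). Strassen reduces 8 recursive multiplications to 7 at each level.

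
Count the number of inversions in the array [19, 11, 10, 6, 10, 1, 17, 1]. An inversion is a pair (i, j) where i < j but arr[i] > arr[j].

Finding inversions in [19, 11, 10, 6, 10, 1, 17, 1]:

(0, 1): arr[0]=19 > arr[1]=11
(0, 2): arr[0]=19 > arr[2]=10
(0, 3): arr[0]=19 > arr[3]=6
(0, 4): arr[0]=19 > arr[4]=10
(0, 5): arr[0]=19 > arr[5]=1
(0, 6): arr[0]=19 > arr[6]=17
(0, 7): arr[0]=19 > arr[7]=1
(1, 2): arr[1]=11 > arr[2]=10
(1, 3): arr[1]=11 > arr[3]=6
(1, 4): arr[1]=11 > arr[4]=10
(1, 5): arr[1]=11 > arr[5]=1
(1, 7): arr[1]=11 > arr[7]=1
(2, 3): arr[2]=10 > arr[3]=6
(2, 5): arr[2]=10 > arr[5]=1
(2, 7): arr[2]=10 > arr[7]=1
(3, 5): arr[3]=6 > arr[5]=1
(3, 7): arr[3]=6 > arr[7]=1
(4, 5): arr[4]=10 > arr[5]=1
(4, 7): arr[4]=10 > arr[7]=1
(6, 7): arr[6]=17 > arr[7]=1

Total inversions: 20

The array has 20 inversion(s): (0,1), (0,2), (0,3), (0,4), (0,5), (0,6), (0,7), (1,2), (1,3), (1,4), (1,5), (1,7), (2,3), (2,5), (2,7), (3,5), (3,7), (4,5), (4,7), (6,7). Each pair (i,j) satisfies i < j and arr[i] > arr[j].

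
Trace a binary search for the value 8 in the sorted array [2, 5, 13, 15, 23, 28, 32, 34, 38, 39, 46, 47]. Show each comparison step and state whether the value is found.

Binary search for 8 in [2, 5, 13, 15, 23, 28, 32, 34, 38, 39, 46, 47]:

lo=0, hi=11, mid=5, arr[mid]=28 -> 28 > 8, search left half
lo=0, hi=4, mid=2, arr[mid]=13 -> 13 > 8, search left half
lo=0, hi=1, mid=0, arr[mid]=2 -> 2 < 8, search right half
lo=1, hi=1, mid=1, arr[mid]=5 -> 5 < 8, search right half
lo=2 > hi=1, target 8 not found

Binary search determines that 8 is not in the array after 4 comparisons. The search space was exhausted without finding the target.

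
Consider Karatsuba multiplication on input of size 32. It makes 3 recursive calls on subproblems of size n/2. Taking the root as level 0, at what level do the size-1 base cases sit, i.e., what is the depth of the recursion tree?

For divide and conquer with division factor 2:

Problem sizes at each level:
Level 0: 32
Level 1: 16
Level 2: 8
Level 3: 4
Level 4: 2
Level 5: 1

The root is level 0 and the size-1 base case is level 5 (the tree spans levels 0 through 5, i.e. 6 levels counting the root), so the depth is the number of divisions: log_2(32) = 5

The recursion tree depth is log_2(32) = 5. At each level, the problem size is divided by 2, so it takes 5 divisions to reduce to a base case of size 1. The algorithm makes 3 recursive calls at each level.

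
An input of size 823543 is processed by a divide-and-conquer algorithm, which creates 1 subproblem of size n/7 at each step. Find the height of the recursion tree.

For divide and conquer with division factor 7:

Problem sizes at each level:
Level 0: 823543
Level 1: 117649
Level 2: 16807
Level 3: 2401
Level 4: 343
Level 5: 49
Level 6: 7
Level 7: 1

The root is level 0 and the size-1 base case is level 7 (the tree spans levels 0 through 7, i.e. 8 levels counting the root), so the depth is the number of divisions: log_7(823543) = 7

The recursion tree depth is log_7(823543) = 7. At each level, the problem size is divided by 7, so it takes 7 divisions to reduce to a base case of size 1. The algorithm makes 1 recursive call at each level.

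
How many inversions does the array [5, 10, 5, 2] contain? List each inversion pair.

Finding inversions in [5, 10, 5, 2]:

(0, 3): arr[0]=5 > arr[3]=2
(1, 2): arr[1]=10 > arr[2]=5
(1, 3): arr[1]=10 > arr[3]=2
(2, 3): arr[2]=5 > arr[3]=2

Total inversions: 4

The array has 4 inversion(s): (0,3), (1,2), (1,3), (2,3). Each pair (i,j) satisfies i < j and arr[i] > arr[j].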